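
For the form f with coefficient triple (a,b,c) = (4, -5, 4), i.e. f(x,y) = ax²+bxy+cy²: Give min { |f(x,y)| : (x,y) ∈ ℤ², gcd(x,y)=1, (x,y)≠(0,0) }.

translate: b→3 (≡-5 mod 8), so (4,-5,4)→(4,3,3)
flip: (4,3,3)→(3,-3,4)
translate: b→3 (≡-3 mod 6), so (3,-3,4)→(3,3,4)
reduced (well bottom): (3,3,4) with a≤c, −a<b≤a
well minimum = a = 3

3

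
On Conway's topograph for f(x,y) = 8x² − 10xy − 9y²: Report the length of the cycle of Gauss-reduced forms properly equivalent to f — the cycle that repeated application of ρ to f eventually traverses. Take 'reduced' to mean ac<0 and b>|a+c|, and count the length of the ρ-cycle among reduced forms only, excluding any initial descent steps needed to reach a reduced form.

D = 388, ⌊√D⌋ = 19
descent: ρ → (-9,10,8)  [lands on river]
river: ρ → (8,6,-11)
river: ρ → (-11,16,3)
river: ρ → (3,14,-16)
river: ρ → (-16,18,1)
river: ρ → (1,18,-16)
river: ρ → (-16,14,3)
river: ρ → (3,16,-11)
river: ρ → (-11,6,8)
river: ρ → (8,10,-9)
river: ρ → (-9,8,9)
river: ρ → (9,10,-8)
river: ρ → (-8,6,11)
river: ρ → (11,16,-3)
river: ρ → (-3,14,16)
river: ρ → (16,18,-1)
river: ρ → (-1,18,16)
river: ρ → (16,14,-3)
river: ρ → (-3,16,11)
river: ρ → (11,6,-8)
river: ρ → (-8,10,9)
river: ρ → (9,8,-9)
ρ-cycle length = 22 (tail of 1 descent step not counted)

22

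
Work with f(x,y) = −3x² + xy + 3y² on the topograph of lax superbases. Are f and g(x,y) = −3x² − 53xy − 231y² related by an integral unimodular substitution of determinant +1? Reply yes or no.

D₁ = 37, D₂ = 37
river cycle of f (length 6): (3, 5, -1), (-1, 5, 3), (3, 1, -3), (-3, 5, 1), (1, 5, -3), (-3, 1, 3)
river cycle of g (length 6): (-3, 1, 3), (3, 5, -1), (-1, 5, 3), (3, 1, -3), (-3, 5, 1), (1, 5, -3)
cycles coincide ⇒ equivalent

yes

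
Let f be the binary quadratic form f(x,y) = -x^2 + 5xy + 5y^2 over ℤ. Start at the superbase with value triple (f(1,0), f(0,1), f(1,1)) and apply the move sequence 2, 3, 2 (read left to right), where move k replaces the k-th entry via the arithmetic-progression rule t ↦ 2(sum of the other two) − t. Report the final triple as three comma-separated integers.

start (-1,5,9) = (f(1,0),f(0,1),f(1,1))
replace slot 2: 2·((-1)+9) − 5 = 11 → (-1,11,9)
replace slot 3: 2·((-1)+11) − 9 = 11 → (-1,11,11)
replace slot 2: 2·((-1)+11) − 11 = 9 → (-1,9,11)

-1,9,11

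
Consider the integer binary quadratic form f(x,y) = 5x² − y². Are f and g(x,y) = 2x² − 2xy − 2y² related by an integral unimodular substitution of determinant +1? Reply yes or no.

D₁ = 20, D₂ = 20
river cycle of f (length 2): (-1, 4, 1), (1, 4, -1)
river cycle of g (length 2): (-2, 2, 2), (2, 2, -2)
cycles differ ⇒ inequivalent

no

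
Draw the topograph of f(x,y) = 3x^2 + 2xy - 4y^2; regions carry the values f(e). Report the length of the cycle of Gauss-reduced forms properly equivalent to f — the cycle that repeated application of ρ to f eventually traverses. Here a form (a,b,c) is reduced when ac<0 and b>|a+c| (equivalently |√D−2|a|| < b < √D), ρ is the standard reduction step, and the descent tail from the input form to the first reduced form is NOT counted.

D = 52, ⌊√D⌋ = 7
river: ρ → (-4,6,1)
river: ρ → (1,6,-4)
river: ρ → (-4,2,3)
river: ρ → (3,4,-3)
river: ρ → (-3,2,4)
river: ρ → (4,6,-1)
river: ρ → (-1,6,4)
river: ρ → (4,2,-3)
river: ρ → (-3,4,3)
river: ρ → (3,2,-4)
ρ-cycle length = 10 (tail of 0 descent steps not counted)

10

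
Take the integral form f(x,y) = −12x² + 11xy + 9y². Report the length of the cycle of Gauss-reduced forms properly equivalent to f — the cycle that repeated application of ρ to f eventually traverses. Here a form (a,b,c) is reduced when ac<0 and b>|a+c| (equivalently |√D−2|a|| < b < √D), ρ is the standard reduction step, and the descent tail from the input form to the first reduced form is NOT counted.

D = 553, ⌊√D⌋ = 23
river: ρ → (9,7,-14)
river: ρ → (-14,21,2)
river: ρ → (2,23,-3)
river: ρ → (-3,19,16)
river: ρ → (16,13,-6)
river: ρ → (-6,23,1)
river: ρ → (1,23,-6)
river: ρ → (-6,13,16)
river: ρ → (16,19,-3)
river: ρ → (-3,23,2)
river: ρ → (2,21,-14)
river: ρ → (-14,7,9)
river: ρ → (9,11,-12)
river: ρ → (-12,13,8)
river: ρ → (8,19,-6)
river: ρ → (-6,17,11)
river: ρ → (11,5,-12)
river: ρ → (-12,19,4)
river: ρ → (4,21,-7)
river: ρ → (-7,21,4)
river: ρ → (4,19,-12)
river: ρ → (-12,5,11)
river: ρ → (11,17,-6)
river: ρ → (-6,19,8)
river: ρ → (8,13,-12)
river: ρ → (-12,11,9)
ρ-cycle length = 26 (tail of 0 descent steps not counted)

26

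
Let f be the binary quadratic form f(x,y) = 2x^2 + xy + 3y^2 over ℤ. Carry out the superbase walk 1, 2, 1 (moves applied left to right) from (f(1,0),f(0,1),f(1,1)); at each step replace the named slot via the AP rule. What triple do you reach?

start (2,3,6) = (f(1,0),f(0,1),f(1,1))
replace slot 1: 2·(3+6) − 2 = 16 → (16,3,6)
replace slot 2: 2·(16+6) − 3 = 41 → (16,41,6)
replace slot 1: 2·(41+6) − 16 = 78 → (78,41,6)

78,41,6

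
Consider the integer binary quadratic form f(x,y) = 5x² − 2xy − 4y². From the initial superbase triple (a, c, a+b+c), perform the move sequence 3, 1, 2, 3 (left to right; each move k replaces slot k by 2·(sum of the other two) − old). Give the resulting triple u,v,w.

start (5,-4,-1) = (f(1,0),f(0,1),f(1,1))
replace slot 3: 2·(5+(-4)) − (-1) = 3 → (5,-4,3)
replace slot 1: 2·((-4)+3) − 5 = -7 → (-7,-4,3)
replace slot 2: 2·((-7)+3) − (-4) = -4 → (-7,-4,3)
replace slot 3: 2·((-7)+(-4)) − 3 = -25 → (-7,-4,-25)

-7,-4,-25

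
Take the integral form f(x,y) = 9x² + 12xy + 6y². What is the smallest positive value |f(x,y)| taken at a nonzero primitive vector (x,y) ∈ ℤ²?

translate: b→-6 (≡12 mod 18), so (9,12,6)→(9,-6,3)
flip: (9,-6,3)→(3,6,9)
translate: b→0 (≡6 mod 6), so (3,6,9)→(3,0,6)
reduced (well bottom): (3,0,6) with a≤c, −a<b≤a
well minimum = a = 3

3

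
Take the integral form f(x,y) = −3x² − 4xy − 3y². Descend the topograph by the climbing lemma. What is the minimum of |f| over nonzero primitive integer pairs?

translate: b→-2 (≡4 mod 6), so (3,4,3)→(3,-2,2)
flip: (3,-2,2)→(2,2,3)
reduced (well bottom): (2,2,3) with a≤c, −a<b≤a
well minimum |f| = |-2| = 2 (negative-definite)

2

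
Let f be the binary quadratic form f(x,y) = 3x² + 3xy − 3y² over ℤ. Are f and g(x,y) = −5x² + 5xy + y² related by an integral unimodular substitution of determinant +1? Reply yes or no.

D₁ = 45, D₂ = 45
river cycle of f (length 2): (-3, 3, 3), (3, 3, -3)
river cycle of g (length 2): (1, 5, -5), (-5, 5, 1)
cycles differ ⇒ inequivalent

no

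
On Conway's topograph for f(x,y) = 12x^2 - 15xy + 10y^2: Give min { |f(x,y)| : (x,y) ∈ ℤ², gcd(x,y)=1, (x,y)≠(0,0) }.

translate: b→9 (≡-15 mod 24), so (12,-15,10)→(12,9,7)
flip: (12,9,7)→(7,-9,12)
translate: b→5 (≡-9 mod 14), so (7,-9,12)→(7,5,10)
reduced (well bottom): (7,5,10) with a≤c, −a<b≤a
well minimum = a = 7

7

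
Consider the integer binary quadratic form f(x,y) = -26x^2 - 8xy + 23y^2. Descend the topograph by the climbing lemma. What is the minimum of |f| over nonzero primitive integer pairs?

descent: ρ → (23,8,-26)  [lands on river]
river: ρ → (-26,44,5)
river: ρ → (5,46,-17)
river: ρ → (-17,22,29)
river: ρ → (29,36,-10)
river: ρ → (-10,44,13)
river: ρ → (13,34,-25)
river: ρ → (-25,16,22)
river: ρ → (22,28,-19)
river: ρ → (-19,48,2)
river: ρ → (2,48,-19)
river: ρ → (-19,28,22)
river: ρ → (22,16,-25)
river: ρ → (-25,34,13)
river: ρ → (13,44,-10)
river: ρ → (-10,36,29)
river: ρ → (29,22,-17)
river: ρ → (-17,46,5)
river: ρ → (5,44,-26)
river: ρ → (-26,8,23)
river: ρ → (23,38,-11)
river: ρ → (-11,28,38)
river: ρ → (38,48,-1)
river: ρ → (-1,48,38)
river: ρ → (38,28,-11)
river: ρ → (-11,38,23)
closes: descent 1, river 26
min |a| on river = 1

1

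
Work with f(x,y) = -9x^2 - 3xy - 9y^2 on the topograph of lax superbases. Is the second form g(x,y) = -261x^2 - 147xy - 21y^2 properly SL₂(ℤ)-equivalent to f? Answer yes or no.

D₁ = -315, D₂ = -315
f is negative-definite; reduce −f:
−f: reduced (well bottom): (9,3,9) with a≤c, −a<b≤a
flip sign back: reduced form of f is (-9,-3,-9)
g is negative-definite; reduce −g:
−g: flip: (261,147,21)→(21,-147,261)
−g: translate: b→21 (≡-147 mod 42), so (21,-147,261)→(21,21,9)
−g: flip: (21,21,9)→(9,-21,21)
−g: translate: b→-3 (≡-21 mod 18), so (9,-21,21)→(9,-3,9)
−g: flip: (9,-3,9)→(9,3,9)
−g: reduced (well bottom): (9,3,9) with a≤c, −a<b≤a
flip sign back: reduced form of g is (-9,-3,-9)
reduced forms (-9, -3, -9) vs (-9, -3, -9) ⇒ equivalent

yes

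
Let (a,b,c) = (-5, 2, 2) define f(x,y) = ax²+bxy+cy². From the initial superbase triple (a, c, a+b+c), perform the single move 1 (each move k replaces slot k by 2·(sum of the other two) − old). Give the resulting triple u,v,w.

start (-5,2,-1) = (f(1,0),f(0,1),f(1,1))
replace slot 1: 2·(2+(-1)) − (-5) = 7 → (7,2,-1)

7,2,-1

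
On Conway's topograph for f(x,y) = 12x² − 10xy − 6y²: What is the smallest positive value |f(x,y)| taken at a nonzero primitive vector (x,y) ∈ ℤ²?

descent: ρ → (-6,10,12)  [lands on river]
river: ρ → (12,14,-4)
river: ρ → (-4,18,4)
river: ρ → (4,14,-12)
river: ρ → (-12,10,6)
river: ρ → (6,14,-8)
river: ρ → (-8,18,2)
river: ρ → (2,18,-8)
river: ρ → (-8,14,6)
river: ρ → (6,10,-12)
river: ρ → (-12,14,4)
river: ρ → (4,18,-4)
river: ρ → (-4,14,12)
river: ρ → (12,10,-6)
river: ρ → (-6,14,8)
river: ρ → (8,18,-2)
river: ρ → (-2,18,8)
river: ρ → (8,14,-6)
closes: descent 1, river 18
min |a| on river = 2

2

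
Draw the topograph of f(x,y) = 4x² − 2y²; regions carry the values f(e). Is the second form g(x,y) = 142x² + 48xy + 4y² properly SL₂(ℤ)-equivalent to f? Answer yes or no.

D₁ = 32, D₂ = 32
river cycle of f (length 2): (-2, 4, 2), (2, 4, -2)
river cycle of g (length 2): (-2, 4, 2), (2, 4, -2)
cycles coincide ⇒ equivalent

yes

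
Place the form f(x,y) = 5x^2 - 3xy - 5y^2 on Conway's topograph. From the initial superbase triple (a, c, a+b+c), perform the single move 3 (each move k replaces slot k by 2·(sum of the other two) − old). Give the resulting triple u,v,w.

start (5,-5,-3) = (f(1,0),f(0,1),f(1,1))
replace slot 3: 2·(5+(-5)) − (-3) = 3 → (5,-5,3)

5,-5,3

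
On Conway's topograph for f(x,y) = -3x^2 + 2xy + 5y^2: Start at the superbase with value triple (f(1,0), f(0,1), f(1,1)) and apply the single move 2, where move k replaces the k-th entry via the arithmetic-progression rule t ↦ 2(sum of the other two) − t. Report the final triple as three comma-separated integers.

start (-3,5,4) = (f(1,0),f(0,1),f(1,1))
replace slot 2: 2·((-3)+4) − 5 = -3 → (-3,-3,4)

-3,-3,4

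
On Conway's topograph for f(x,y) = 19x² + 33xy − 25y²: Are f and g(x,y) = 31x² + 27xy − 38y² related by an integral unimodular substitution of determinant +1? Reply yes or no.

D₁ = 2989, D₂ = 5441
discriminants differ ⇒ not SL₂(ℤ)-equivalent

no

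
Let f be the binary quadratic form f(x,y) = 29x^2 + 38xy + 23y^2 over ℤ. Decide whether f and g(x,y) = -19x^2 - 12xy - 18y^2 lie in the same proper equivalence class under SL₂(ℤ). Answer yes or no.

D₁ = -1224, D₂ = -1224
f: translate: b→-20 (≡38 mod 58), so (29,38,23)→(29,-20,14)
f: flip: (29,-20,14)→(14,20,29)
f: translate: b→-8 (≡20 mod 28), so (14,20,29)→(14,-8,23)
f: reduced (well bottom): (14,-8,23) with a≤c, −a<b≤a
g is negative-definite; reduce −g:
−g: flip: (19,12,18)→(18,-12,19)
−g: reduced (well bottom): (18,-12,19) with a≤c, −a<b≤a
flip sign back: reduced form of g is (-18,12,-19)
reduced forms (14, -8, 23) vs (-18, 12, -19) ⇒ inequivalent

no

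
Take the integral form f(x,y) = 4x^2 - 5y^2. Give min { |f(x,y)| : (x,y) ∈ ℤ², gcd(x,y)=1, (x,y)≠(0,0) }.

descent: ρ → (-5,0,4)
descent: ρ → (4,8,-1)  [lands on river]
river: ρ → (-1,8,4)
closes: descent 2, river 2
min |a| on river = 1

1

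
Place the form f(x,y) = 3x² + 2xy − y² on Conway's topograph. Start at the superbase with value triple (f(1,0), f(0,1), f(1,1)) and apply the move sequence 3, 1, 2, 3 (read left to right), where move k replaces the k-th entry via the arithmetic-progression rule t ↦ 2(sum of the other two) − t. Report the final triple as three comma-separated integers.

start (3,-1,4) = (f(1,0),f(0,1),f(1,1))
replace slot 3: 2·(3+(-1)) − 4 = 0 → (3,-1,0)
replace slot 1: 2·((-1)+0) − 3 = -5 → (-5,-1,0)
replace slot 2: 2·((-5)+0) − (-1) = -9 → (-5,-9,0)
replace slot 3: 2·((-5)+(-9)) − 0 = -28 → (-5,-9,-28)

-5,-9,-28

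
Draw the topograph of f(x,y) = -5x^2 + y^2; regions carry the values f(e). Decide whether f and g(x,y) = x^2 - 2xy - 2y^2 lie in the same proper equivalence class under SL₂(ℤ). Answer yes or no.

D₁ = 20, D₂ = 12
discriminants differ ⇒ not SL₂(ℤ)-equivalent

no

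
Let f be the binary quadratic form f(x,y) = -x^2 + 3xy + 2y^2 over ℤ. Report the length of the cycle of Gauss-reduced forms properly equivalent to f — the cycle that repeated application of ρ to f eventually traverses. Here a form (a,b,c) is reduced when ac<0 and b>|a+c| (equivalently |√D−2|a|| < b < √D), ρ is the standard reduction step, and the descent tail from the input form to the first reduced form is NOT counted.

D = 17, ⌊√D⌋ = 4
river: ρ → (2,1,-2)
river: ρ → (-2,3,1)
river: ρ → (1,3,-2)
river: ρ → (-2,1,2)
river: ρ → (2,3,-1)
river: ρ → (-1,3,2)
ρ-cycle length = 6 (tail of 0 descent steps not counted)

6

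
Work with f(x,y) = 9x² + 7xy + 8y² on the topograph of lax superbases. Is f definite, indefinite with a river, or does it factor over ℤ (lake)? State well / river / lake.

D = b²−4ac = 7² − 4·9·8 = -239
D < 0 ⇒ definite ⇒ every region one sign ⇒ single well

well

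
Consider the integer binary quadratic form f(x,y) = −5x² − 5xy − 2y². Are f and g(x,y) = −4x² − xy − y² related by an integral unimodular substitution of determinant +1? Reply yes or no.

D₁ = -15, D₂ = -15
f is negative-definite; reduce −f:
−f: flip: (5,5,2)→(2,-5,5)
−f: translate: b→-1 (≡-5 mod 4), so (2,-5,5)→(2,-1,2)
−f: flip: (2,-1,2)→(2,1,2)
−f: reduced (well bottom): (2,1,2) with a≤c, −a<b≤a
flip sign back: reduced form of f is (-2,-1,-2)
g is negative-definite; reduce −g:
−g: flip: (4,1,1)→(1,-1,4)
−g: translate: b→1 (≡-1 mod 2), so (1,-1,4)→(1,1,4)
−g: reduced (well bottom): (1,1,4) with a≤c, −a<b≤a
flip sign back: reduced form of g is (-1,-1,-4)
reduced forms (-2, -1, -2) vs (-1, -1, -4) ⇒ inequivalent

no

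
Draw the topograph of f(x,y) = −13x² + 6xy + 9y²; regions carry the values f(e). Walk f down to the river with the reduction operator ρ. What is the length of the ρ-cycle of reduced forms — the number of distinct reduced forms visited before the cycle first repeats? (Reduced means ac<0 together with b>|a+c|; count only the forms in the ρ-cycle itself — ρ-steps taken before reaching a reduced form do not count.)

D = 504, ⌊√D⌋ = 22
river: ρ → (9,12,-10)
river: ρ → (-10,8,11)
river: ρ → (11,14,-7)
river: ρ → (-7,14,11)
river: ρ → (11,8,-10)
river: ρ → (-10,12,9)
river: ρ → (9,6,-13)
river: ρ → (-13,20,2)
river: ρ → (2,20,-13)
river: ρ → (-13,6,9)
ρ-cycle length = 10 (tail of 0 descent steps not counted)

10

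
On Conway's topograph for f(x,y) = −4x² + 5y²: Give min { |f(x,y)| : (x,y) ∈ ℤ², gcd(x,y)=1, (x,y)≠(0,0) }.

descent: ρ → (5,0,-4)
descent: ρ → (-4,8,1)  [lands on river]
river: ρ → (1,8,-4)
closes: descent 2, river 2
min |a| on river = 1

1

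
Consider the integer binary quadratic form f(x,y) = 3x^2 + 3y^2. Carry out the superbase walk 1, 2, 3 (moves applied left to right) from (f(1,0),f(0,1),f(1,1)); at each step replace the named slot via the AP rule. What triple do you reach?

start (3,3,6) = (f(1,0),f(0,1),f(1,1))
replace slot 1: 2·(3+6) − 3 = 15 → (15,3,6)
replace slot 2: 2·(15+6) − 3 = 39 → (15,39,6)
replace slot 3: 2·(15+39) − 6 = 102 → (15,39,102)

15,39,102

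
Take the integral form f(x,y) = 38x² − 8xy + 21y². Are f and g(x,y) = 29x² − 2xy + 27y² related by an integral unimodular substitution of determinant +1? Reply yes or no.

D₁ = -3128, D₂ = -3128
f: flip: (38,-8,21)→(21,8,38)
f: reduced (well bottom): (21,8,38) with a≤c, −a<b≤a
g: flip: (29,-2,27)→(27,2,29)
g: reduced (well bottom): (27,2,29) with a≤c, −a<b≤a
reduced forms (21, 8, 38) vs (27, 2, 29) ⇒ inequivalent

no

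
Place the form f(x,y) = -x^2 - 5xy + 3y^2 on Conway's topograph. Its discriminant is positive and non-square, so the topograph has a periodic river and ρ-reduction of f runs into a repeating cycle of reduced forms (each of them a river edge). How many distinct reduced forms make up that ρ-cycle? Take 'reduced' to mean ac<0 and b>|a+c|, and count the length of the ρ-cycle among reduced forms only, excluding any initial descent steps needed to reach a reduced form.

D = 37, ⌊√D⌋ = 6
descent: ρ → (3,5,-1)  [lands on river]
river: ρ → (-1,5,3)
river: ρ → (3,1,-3)
river: ρ → (-3,5,1)
river: ρ → (1,5,-3)
river: ρ → (-3,1,3)
ρ-cycle length = 6 (tail of 1 descent step not counted)

6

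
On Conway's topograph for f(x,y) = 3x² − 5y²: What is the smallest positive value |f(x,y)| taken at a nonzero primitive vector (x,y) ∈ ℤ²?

descent: ρ → (-5,0,3)
descent: ρ → (3,6,-2)  [lands on river]
river: ρ → (-2,6,3)
closes: descent 2, river 2
min |a| on river = 2

2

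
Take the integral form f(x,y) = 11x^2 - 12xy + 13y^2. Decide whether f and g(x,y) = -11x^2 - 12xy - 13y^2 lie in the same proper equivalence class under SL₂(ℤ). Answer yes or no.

D₁ = -428, D₂ = -428
f: translate: b→10 (≡-12 mod 22), so (11,-12,13)→(11,10,12)
f: reduced (well bottom): (11,10,12) with a≤c, −a<b≤a
g is negative-definite; reduce −g:
−g: translate: b→-10 (≡12 mod 22), so (11,12,13)→(11,-10,12)
−g: reduced (well bottom): (11,-10,12) with a≤c, −a<b≤a
flip sign back: reduced form of g is (-11,10,-12)
reduced forms (11, 10, 12) vs (-11, 10, -12) ⇒ inequivalent

no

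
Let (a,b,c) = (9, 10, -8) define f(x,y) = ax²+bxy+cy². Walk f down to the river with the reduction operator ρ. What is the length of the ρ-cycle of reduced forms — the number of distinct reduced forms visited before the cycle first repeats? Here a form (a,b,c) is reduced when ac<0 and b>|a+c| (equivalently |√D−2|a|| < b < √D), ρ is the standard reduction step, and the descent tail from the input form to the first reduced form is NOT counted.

D = 388, ⌊√D⌋ = 19
river: ρ → (-8,6,11)
river: ρ → (11,16,-3)
river: ρ → (-3,14,16)
river: ρ → (16,18,-1)
river: ρ → (-1,18,16)
river: ρ → (16,14,-3)
river: ρ → (-3,16,11)
river: ρ → (11,6,-8)
river: ρ → (-8,10,9)
river: ρ → (9,8,-9)
river: ρ → (-9,10,8)
river: ρ → (8,6,-11)
river: ρ → (-11,16,3)
river: ρ → (3,14,-16)
river: ρ → (-16,18,1)
river: ρ → (1,18,-16)
river: ρ → (-16,14,3)
river: ρ → (3,16,-11)
river: ρ → (-11,6,8)
river: ρ → (8,10,-9)
river: ρ → (-9,8,9)
river: ρ → (9,10,-8)
ρ-cycle length = 22 (tail of 0 descent steps not counted)

22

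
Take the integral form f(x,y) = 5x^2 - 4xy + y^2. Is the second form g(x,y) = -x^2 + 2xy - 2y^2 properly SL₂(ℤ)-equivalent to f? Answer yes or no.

D₁ = -4, D₂ = -4
f: flip: (5,-4,1)→(1,4,5)
f: translate: b→0 (≡4 mod 2), so (1,4,5)→(1,0,1)
f: reduced (well bottom): (1,0,1) with a≤c, −a<b≤a
g is negative-definite; reduce −g:
−g: translate: b→0 (≡-2 mod 2), so (1,-2,2)→(1,0,1)
−g: reduced (well bottom): (1,0,1) with a≤c, −a<b≤a
flip sign back: reduced form of g is (-1,0,-1)
reduced forms (1, 0, 1) vs (-1, 0, -1) ⇒ inequivalent

no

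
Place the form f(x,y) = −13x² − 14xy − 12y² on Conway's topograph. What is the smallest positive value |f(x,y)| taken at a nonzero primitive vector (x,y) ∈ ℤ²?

translate: b→-12 (≡14 mod 26), so (13,14,12)→(13,-12,11)
flip: (13,-12,11)→(11,12,13)
translate: b→-10 (≡12 mod 22), so (11,12,13)→(11,-10,12)
reduced (well bottom): (11,-10,12) with a≤c, −a<b≤a
well minimum |f| = |-11| = 11 (negative-definite)

11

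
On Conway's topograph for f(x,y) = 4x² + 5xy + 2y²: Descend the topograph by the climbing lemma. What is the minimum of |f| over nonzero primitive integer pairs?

translate: b→-3 (≡5 mod 8), so (4,5,2)→(4,-3,1)
flip: (4,-3,1)→(1,3,4)
translate: b→1 (≡3 mod 2), so (1,3,4)→(1,1,2)
reduced (well bottom): (1,1,2) with a≤c, −a<b≤a
well minimum = a = 1

1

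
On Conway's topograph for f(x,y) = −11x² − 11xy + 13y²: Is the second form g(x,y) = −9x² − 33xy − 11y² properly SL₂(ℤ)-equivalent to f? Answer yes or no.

D₁ = 693, D₂ = 693
river cycle of f (length 6): (13, 11, -11), (-11, 11, 13), (13, 15, -9), (-9, 21, 7), (7, 21, -9), (-9, 15, 13)
river cycle of g (length 6): (-11, 11, 13), (13, 15, -9), (-9, 21, 7), (7, 21, -9), (-9, 15, 13), (13, 11, -11)
cycles coincide ⇒ equivalent

yes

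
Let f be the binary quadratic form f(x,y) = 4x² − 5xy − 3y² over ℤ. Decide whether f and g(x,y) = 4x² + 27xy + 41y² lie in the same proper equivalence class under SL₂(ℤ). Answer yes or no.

D₁ = 73, D₂ = 73
river cycle of f (length 18): (-3, 5, 4), (4, 3, -4), (-4, 5, 3), (3, 7, -2), (-2, 5, 6), (6, 7, -1), (-1, 7, 6), (6, 5, -2), (-2, 7, 3), (3, 5, -4), … (8 more)
river cycle of g (length 18): (4, 3, -4), (-4, 5, 3), (3, 7, -2), (-2, 5, 6), (6, 7, -1), (-1, 7, 6), (6, 5, -2), (-2, 7, 3), (3, 5, -4), (-4, 3, 4), … (8 more)
cycles coincide ⇒ equivalent

yes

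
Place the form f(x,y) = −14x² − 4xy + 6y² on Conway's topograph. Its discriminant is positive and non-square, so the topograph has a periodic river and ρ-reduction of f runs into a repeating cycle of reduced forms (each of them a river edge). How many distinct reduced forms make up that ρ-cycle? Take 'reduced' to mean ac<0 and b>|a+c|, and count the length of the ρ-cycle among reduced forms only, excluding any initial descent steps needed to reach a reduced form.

D = 352, ⌊√D⌋ = 18
descent: ρ → (6,16,-4)  [lands on river]
river: ρ → (-4,16,6)
river: ρ → (6,8,-12)
river: ρ → (-12,16,2)
river: ρ → (2,16,-12)
river: ρ → (-12,8,6)
ρ-cycle length = 6 (tail of 1 descent step not counted)

6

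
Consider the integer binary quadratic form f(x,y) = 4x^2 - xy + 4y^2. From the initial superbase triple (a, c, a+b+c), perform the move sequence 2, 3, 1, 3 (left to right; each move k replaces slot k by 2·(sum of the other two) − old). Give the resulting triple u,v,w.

start (4,4,7) = (f(1,0),f(0,1),f(1,1))
replace slot 2: 2·(4+7) − 4 = 18 → (4,18,7)
replace slot 3: 2·(4+18) − 7 = 37 → (4,18,37)
replace slot 1: 2·(18+37) − 4 = 106 → (106,18,37)
replace slot 3: 2·(106+18) − 37 = 211 → (106,18,211)

106,18,211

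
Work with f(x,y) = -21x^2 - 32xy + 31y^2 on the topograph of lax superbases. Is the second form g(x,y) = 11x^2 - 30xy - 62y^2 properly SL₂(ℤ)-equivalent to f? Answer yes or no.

D₁ = 3628, D₂ = 3628
river cycle of f (length 42): (31, 32, -21), (-21, 52, 11), (11, 58, -6), (-6, 50, 47), (47, 44, -9), (-9, 46, 42), (42, 38, -13), (-13, 40, 39), (39, 38, -14), (-14, 46, 27), … (32 more)
river cycle of g (length 42): (11, 58, -6), (-6, 50, 47), (47, 44, -9), (-9, 46, 42), (42, 38, -13), (-13, 40, 39), (39, 38, -14), (-14, 46, 27), (27, 8, -33), (-33, 58, 2), … (32 more)
cycles coincide ⇒ equivalent

yes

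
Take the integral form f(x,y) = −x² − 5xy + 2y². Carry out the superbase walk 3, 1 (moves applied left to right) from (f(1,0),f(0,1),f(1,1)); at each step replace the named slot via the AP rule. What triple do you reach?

start (-1,2,-4) = (f(1,0),f(0,1),f(1,1))
replace slot 3: 2·((-1)+2) − (-4) = 6 → (-1,2,6)
replace slot 1: 2·(2+6) − (-1) = 17 → (17,2,6)

17,2,6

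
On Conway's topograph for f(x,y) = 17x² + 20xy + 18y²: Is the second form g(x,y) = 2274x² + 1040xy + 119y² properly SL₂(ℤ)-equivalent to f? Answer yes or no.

D₁ = -824, D₂ = -824
f: translate: b→-14 (≡20 mod 34), so (17,20,18)→(17,-14,15)
f: flip: (17,-14,15)→(15,14,17)
f: reduced (well bottom): (15,14,17) with a≤c, −a<b≤a
g: flip: (2274,1040,119)→(119,-1040,2274)
g: translate: b→-88 (≡-1040 mod 238), so (119,-1040,2274)→(119,-88,18)
g: flip: (119,-88,18)→(18,88,119)
g: translate: b→16 (≡88 mod 36), so (18,88,119)→(18,16,15)
g: flip: (18,16,15)→(15,-16,18)
g: translate: b→14 (≡-16 mod 30), so (15,-16,18)→(15,14,17)
g: reduced (well bottom): (15,14,17) with a≤c, −a<b≤a
reduced forms (15, 14, 17) vs (15, 14, 17) ⇒ equivalent

yes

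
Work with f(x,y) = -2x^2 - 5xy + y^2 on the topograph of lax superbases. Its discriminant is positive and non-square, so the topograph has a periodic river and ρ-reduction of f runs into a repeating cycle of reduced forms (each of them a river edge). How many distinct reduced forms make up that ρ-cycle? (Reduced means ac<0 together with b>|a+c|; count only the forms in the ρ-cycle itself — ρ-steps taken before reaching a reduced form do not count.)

D = 33, ⌊√D⌋ = 5
descent: ρ → (1,5,-2)  [lands on river]
river: ρ → (-2,3,3)
river: ρ → (3,3,-2)
river: ρ → (-2,5,1)
ρ-cycle length = 4 (tail of 1 descent step not counted)

4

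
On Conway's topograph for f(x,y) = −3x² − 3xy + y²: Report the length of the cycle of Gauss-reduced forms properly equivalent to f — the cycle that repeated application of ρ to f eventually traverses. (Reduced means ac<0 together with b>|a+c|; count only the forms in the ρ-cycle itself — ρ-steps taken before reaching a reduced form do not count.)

D = 21, ⌊√D⌋ = 4
descent: ρ → (1,3,-3)  [lands on river]
river: ρ → (-3,3,1)
ρ-cycle length = 2 (tail of 1 descent step not counted)

2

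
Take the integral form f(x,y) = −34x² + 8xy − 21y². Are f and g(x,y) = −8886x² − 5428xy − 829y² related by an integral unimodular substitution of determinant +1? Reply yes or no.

D₁ = -2792, D₂ = -2792
f is negative-definite; reduce −f:
−f: flip: (34,-8,21)→(21,8,34)
−f: reduced (well bottom): (21,8,34) with a≤c, −a<b≤a
flip sign back: reduced form of f is (-21,-8,-34)
g is negative-definite; reduce −g:
−g: flip: (8886,5428,829)→(829,-5428,8886)
−g: translate: b→-454 (≡-5428 mod 1658), so (829,-5428,8886)→(829,-454,63)
−g: flip: (829,-454,63)→(63,454,829)
−g: translate: b→-50 (≡454 mod 126), so (63,454,829)→(63,-50,21)
−g: flip: (63,-50,21)→(21,50,63)
−g: translate: b→8 (≡50 mod 42), so (21,50,63)→(21,8,34)
−g: reduced (well bottom): (21,8,34) with a≤c, −a<b≤a
flip sign back: reduced form of g is (-21,-8,-34)
reduced forms (-21, -8, -34) vs (-21, -8, -34) ⇒ equivalent

yes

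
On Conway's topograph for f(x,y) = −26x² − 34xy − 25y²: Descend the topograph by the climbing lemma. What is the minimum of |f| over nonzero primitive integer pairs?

translate: b→-18 (≡34 mod 52), so (26,34,25)→(26,-18,17)
flip: (26,-18,17)→(17,18,26)
translate: b→-16 (≡18 mod 34), so (17,18,26)→(17,-16,25)
reduced (well bottom): (17,-16,25) with a≤c, −a<b≤a
well minimum |f| = |-17| = 17 (negative-definite)

17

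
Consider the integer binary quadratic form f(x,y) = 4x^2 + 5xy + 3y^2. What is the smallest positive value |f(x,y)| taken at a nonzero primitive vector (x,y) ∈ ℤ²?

translate: b→-3 (≡5 mod 8), so (4,5,3)→(4,-3,2)
flip: (4,-3,2)→(2,3,4)
translate: b→-1 (≡3 mod 4), so (2,3,4)→(2,-1,3)
reduced (well bottom): (2,-1,3) with a≤c, −a<b≤a
well minimum = a = 2

2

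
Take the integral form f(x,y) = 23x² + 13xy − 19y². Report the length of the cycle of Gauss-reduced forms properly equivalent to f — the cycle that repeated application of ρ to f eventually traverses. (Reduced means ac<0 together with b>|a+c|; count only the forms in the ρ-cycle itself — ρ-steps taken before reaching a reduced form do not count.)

D = 1917, ⌊√D⌋ = 43
river: ρ → (-19,25,17)
river: ρ → (17,43,-1)
river: ρ → (-1,43,17)
river: ρ → (17,25,-19)
river: ρ → (-19,13,23)
river: ρ → (23,33,-9)
river: ρ → (-9,39,11)
river: ρ → (11,27,-27)
river: ρ → (-27,27,11)
river: ρ → (11,39,-9)
river: ρ → (-9,33,23)
river: ρ → (23,13,-19)
ρ-cycle length = 12 (tail of 0 descent steps not counted)

12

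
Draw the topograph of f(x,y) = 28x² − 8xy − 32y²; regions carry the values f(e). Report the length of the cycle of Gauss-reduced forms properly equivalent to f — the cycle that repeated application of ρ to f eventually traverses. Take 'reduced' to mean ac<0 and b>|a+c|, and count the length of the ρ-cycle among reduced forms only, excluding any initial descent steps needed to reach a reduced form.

D = 3648, ⌊√D⌋ = 60
descent: ρ → (-32,8,28)  [lands on river]
river: ρ → (28,48,-12)
river: ρ → (-12,48,28)
river: ρ → (28,8,-32)
river: ρ → (-32,56,4)
river: ρ → (4,56,-32)
ρ-cycle length = 6 (tail of 1 descent step not counted)

6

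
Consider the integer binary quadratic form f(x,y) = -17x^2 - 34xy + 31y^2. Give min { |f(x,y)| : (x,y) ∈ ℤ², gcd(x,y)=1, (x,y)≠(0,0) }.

descent: ρ → (31,34,-17)  [lands on river]
river: ρ → (-17,34,31)
river: ρ → (31,28,-20)
river: ρ → (-20,52,7)
river: ρ → (7,46,-41)
river: ρ → (-41,36,12)
river: ρ → (12,36,-41)
river: ρ → (-41,46,7)
river: ρ → (7,52,-20)
river: ρ → (-20,28,31)
closes: descent 1, river 10
min |a| on river = 7

7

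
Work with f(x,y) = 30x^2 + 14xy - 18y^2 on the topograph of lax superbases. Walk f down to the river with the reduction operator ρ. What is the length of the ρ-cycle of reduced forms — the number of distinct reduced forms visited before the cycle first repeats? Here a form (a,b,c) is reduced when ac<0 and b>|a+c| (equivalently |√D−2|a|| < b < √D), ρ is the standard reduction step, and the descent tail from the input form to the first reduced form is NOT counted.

D = 2356, ⌊√D⌋ = 48
river: ρ → (-18,22,26)
river: ρ → (26,30,-14)
river: ρ → (-14,26,30)
river: ρ → (30,34,-10)
river: ρ → (-10,46,6)
river: ρ → (6,38,-38)
river: ρ → (-38,38,6)
river: ρ → (6,46,-10)
river: ρ → (-10,34,30)
river: ρ → (30,26,-14)
river: ρ → (-14,30,26)
river: ρ → (26,22,-18)
river: ρ → (-18,14,30)
river: ρ → (30,46,-2)
river: ρ → (-2,46,30)
river: ρ → (30,14,-18)
ρ-cycle length = 16 (tail of 0 descent steps not counted)

16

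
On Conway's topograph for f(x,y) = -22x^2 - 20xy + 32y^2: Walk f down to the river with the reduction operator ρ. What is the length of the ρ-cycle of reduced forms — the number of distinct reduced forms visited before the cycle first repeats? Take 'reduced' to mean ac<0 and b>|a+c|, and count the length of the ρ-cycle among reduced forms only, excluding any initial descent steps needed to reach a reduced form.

D = 3216, ⌊√D⌋ = 56
descent: ρ → (32,20,-22)  [lands on river]
river: ρ → (-22,24,30)
river: ρ → (30,36,-16)
river: ρ → (-16,28,38)
river: ρ → (38,48,-6)
river: ρ → (-6,48,38)
river: ρ → (38,28,-16)
river: ρ → (-16,36,30)
river: ρ → (30,24,-22)
river: ρ → (-22,20,32)
river: ρ → (32,44,-10)
river: ρ → (-10,56,2)
river: ρ → (2,56,-10)
river: ρ → (-10,44,32)
ρ-cycle length = 14 (tail of 1 descent step not counted)

14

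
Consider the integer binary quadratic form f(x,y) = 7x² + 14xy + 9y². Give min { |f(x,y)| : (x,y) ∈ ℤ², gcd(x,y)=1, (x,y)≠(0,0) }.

translate: b→0 (≡14 mod 14), so (7,14,9)→(7,0,2)
flip: (7,0,2)→(2,0,7)
reduced (well bottom): (2,0,7) with a≤c, −a<b≤a
well minimum = a = 2

2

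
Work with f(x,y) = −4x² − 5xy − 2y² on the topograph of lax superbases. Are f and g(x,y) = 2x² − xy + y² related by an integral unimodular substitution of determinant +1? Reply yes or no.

D₁ = -7, D₂ = -7
f is negative-definite; reduce −f:
−f: translate: b→-3 (≡5 mod 8), so (4,5,2)→(4,-3,1)
−f: flip: (4,-3,1)→(1,3,4)
−f: translate: b→1 (≡3 mod 2), so (1,3,4)→(1,1,2)
−f: reduced (well bottom): (1,1,2) with a≤c, −a<b≤a
flip sign back: reduced form of f is (-1,-1,-2)
g: flip: (2,-1,1)→(1,1,2)
g: reduced (well bottom): (1,1,2) with a≤c, −a<b≤a
reduced forms (-1, -1, -2) vs (1, 1, 2) ⇒ inequivalent

no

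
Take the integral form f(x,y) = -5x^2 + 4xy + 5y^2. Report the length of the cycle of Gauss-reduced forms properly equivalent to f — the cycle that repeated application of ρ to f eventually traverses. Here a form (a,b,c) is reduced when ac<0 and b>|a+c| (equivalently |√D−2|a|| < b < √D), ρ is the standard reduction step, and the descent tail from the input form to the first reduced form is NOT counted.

D = 116, ⌊√D⌋ = 10
river: ρ → (5,6,-4)
river: ρ → (-4,10,1)
river: ρ → (1,10,-4)
river: ρ → (-4,6,5)
river: ρ → (5,4,-5)
river: ρ → (-5,6,4)
river: ρ → (4,10,-1)
river: ρ → (-1,10,4)
river: ρ → (4,6,-5)
river: ρ → (-5,4,5)
ρ-cycle length = 10 (tail of 0 descent steps not counted)

10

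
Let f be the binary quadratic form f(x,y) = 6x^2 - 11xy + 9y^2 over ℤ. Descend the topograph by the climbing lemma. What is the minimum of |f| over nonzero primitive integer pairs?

translate: b→1 (≡-11 mod 12), so (6,-11,9)→(6,1,4)
flip: (6,1,4)→(4,-1,6)
reduced (well bottom): (4,-1,6) with a≤c, −a<b≤a
well minimum = a = 4

4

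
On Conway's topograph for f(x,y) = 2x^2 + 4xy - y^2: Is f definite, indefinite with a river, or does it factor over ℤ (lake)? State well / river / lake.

D = b²−4ac = 4² − 4·2·(-1) = 24
D > 0 non-square ⇒ indefinite ⇒ periodic river

river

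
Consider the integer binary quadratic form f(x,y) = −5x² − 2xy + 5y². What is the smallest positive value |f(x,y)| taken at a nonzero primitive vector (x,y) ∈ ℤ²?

descent: ρ → (5,2,-5)  [lands on river]
river: ρ → (-5,8,2)
river: ρ → (2,8,-5)
river: ρ → (-5,2,5)
river: ρ → (5,8,-2)
river: ρ → (-2,8,5)
closes: descent 1, river 6
min |a| on river = 2

2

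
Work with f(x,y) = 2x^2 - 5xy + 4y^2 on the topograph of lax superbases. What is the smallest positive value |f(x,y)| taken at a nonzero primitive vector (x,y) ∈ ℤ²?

translate: b→-1 (≡-5 mod 4), so (2,-5,4)→(2,-1,1)
flip: (2,-1,1)→(1,1,2)
reduced (well bottom): (1,1,2) with a≤c, −a<b≤a
well minimum = a = 1

1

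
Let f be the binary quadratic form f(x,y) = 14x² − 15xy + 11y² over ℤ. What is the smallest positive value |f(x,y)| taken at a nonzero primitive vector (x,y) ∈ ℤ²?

translate: b→13 (≡-15 mod 28), so (14,-15,11)→(14,13,10)
flip: (14,13,10)→(10,-13,14)
translate: b→7 (≡-13 mod 20), so (10,-13,14)→(10,7,11)
reduced (well bottom): (10,7,11) with a≤c, −a<b≤a
well minimum = a = 10

10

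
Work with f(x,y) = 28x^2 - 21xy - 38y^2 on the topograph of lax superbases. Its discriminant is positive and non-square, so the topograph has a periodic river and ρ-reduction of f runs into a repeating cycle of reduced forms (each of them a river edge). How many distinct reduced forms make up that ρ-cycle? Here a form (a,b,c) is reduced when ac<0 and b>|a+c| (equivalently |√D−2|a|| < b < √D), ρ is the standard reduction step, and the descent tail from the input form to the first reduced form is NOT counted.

D = 4697, ⌊√D⌋ = 68
descent: ρ → (-38,21,28)  [lands on river]
river: ρ → (28,35,-31)
river: ρ → (-31,27,32)
river: ρ → (32,37,-26)
river: ρ → (-26,67,2)
river: ρ → (2,65,-59)
river: ρ → (-59,53,8)
river: ρ → (8,59,-38)
river: ρ → (-38,17,29)
river: ρ → (29,41,-26)
river: ρ → (-26,63,7)
river: ρ → (7,63,-26)
river: ρ → (-26,41,29)
river: ρ → (29,17,-38)
river: ρ → (-38,59,8)
river: ρ → (8,53,-59)
river: ρ → (-59,65,2)
river: ρ → (2,67,-26)
river: ρ → (-26,37,32)
river: ρ → (32,27,-31)
river: ρ → (-31,35,28)
river: ρ → (28,21,-38)
river: ρ → (-38,55,11)
river: ρ → (11,55,-38)
ρ-cycle length = 24 (tail of 1 descent step not counted)

24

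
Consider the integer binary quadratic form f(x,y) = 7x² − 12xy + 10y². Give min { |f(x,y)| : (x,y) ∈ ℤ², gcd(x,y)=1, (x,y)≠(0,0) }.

translate: b→2 (≡-12 mod 14), so (7,-12,10)→(7,2,5)
flip: (7,2,5)→(5,-2,7)
reduced (well bottom): (5,-2,7) with a≤c, −a<b≤a
well minimum = a = 5

5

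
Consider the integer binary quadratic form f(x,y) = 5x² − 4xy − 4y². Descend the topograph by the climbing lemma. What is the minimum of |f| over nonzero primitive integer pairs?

descent: ρ → (-4,4,5)  [lands on river]
river: ρ → (5,6,-3)
river: ρ → (-3,6,5)
river: ρ → (5,4,-4)
closes: descent 1, river 4
min |a| on river = 3

3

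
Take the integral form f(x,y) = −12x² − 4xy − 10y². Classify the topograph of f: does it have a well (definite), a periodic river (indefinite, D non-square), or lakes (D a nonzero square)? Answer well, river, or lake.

D = b²−4ac = (-4)² − 4·(-12)·(-10) = -464
D < 0 ⇒ definite ⇒ every region one sign ⇒ single well

well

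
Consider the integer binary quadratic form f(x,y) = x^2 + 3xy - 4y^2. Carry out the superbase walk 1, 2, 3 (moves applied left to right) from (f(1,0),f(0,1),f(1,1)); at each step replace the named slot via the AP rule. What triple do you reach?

start (1,-4,0) = (f(1,0),f(0,1),f(1,1))
replace slot 1: 2·((-4)+0) − 1 = -9 → (-9,-4,0)
replace slot 2: 2·((-9)+0) − (-4) = -14 → (-9,-14,0)
replace slot 3: 2·((-9)+(-14)) − 0 = -46 → (-9,-14,-46)

-9,-14,-46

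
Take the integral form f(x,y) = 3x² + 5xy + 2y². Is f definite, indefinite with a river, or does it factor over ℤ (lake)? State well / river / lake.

D = b²−4ac = 5² − 4·3·2 = 1
D = 1² is a perfect square ⇒ form factors over ℤ ⇒ lakes

lake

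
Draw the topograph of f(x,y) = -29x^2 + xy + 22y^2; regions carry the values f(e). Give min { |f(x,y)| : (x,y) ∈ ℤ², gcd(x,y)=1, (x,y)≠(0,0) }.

descent: ρ → (22,43,-8)  [lands on river]
river: ρ → (-8,37,37)
river: ρ → (37,37,-8)
river: ρ → (-8,43,22)
river: ρ → (22,45,-6)
river: ρ → (-6,39,43)
river: ρ → (43,47,-2)
river: ρ → (-2,49,19)
river: ρ → (19,27,-24)
river: ρ → (-24,21,22)
river: ρ → (22,23,-23)
river: ρ → (-23,23,22)
river: ρ → (22,21,-24)
river: ρ → (-24,27,19)
river: ρ → (19,49,-2)
river: ρ → (-2,47,43)
river: ρ → (43,39,-6)
river: ρ → (-6,45,22)
closes: descent 1, river 18
min |a| on river = 2

2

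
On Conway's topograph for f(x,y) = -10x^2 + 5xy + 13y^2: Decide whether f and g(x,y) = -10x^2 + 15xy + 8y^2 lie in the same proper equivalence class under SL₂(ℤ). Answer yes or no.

D₁ = 545, D₂ = 545
river cycle of f (length 8): (13, 21, -2), (-2, 23, 2), (2, 21, -13), (-13, 5, 10), (10, 15, -8), (-8, 17, 8), (8, 15, -10), (-10, 5, 13)
river cycle of g (length 8): (8, 17, -8), (-8, 15, 10), (10, 5, -13), (-13, 21, 2), (2, 23, -2), (-2, 21, 13), (13, 5, -10), (-10, 15, 8)
cycles differ ⇒ inequivalent

no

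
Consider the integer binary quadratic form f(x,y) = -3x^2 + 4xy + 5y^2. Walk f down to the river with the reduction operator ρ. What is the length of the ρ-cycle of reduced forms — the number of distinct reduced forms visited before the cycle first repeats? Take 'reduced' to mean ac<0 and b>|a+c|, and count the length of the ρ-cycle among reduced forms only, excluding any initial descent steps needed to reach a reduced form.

D = 76, ⌊√D⌋ = 8
river: ρ → (5,6,-2)
river: ρ → (-2,6,5)
river: ρ → (5,4,-3)
river: ρ → (-3,8,1)
river: ρ → (1,8,-3)
river: ρ → (-3,4,5)
ρ-cycle length = 6 (tail of 0 descent steps not counted)

6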